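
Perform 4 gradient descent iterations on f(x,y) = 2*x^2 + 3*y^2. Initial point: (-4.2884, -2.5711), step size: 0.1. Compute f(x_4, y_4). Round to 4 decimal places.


Gradient descent on f(x,y) = 2*x^2 + 3*y^2.
Starting point: (-4.2884, -2.5711), alpha = 0.1
Step 1: grad_x = 2*2*-4.2884 = -17.1536, grad_y = 2*3*-2.5711 = -15.4266
  x_1 = -4.2884 - 0.1*-17.1536 = -2.573
  y_1 = -2.5711 - 0.1*-15.4266 = -1.0284
Step 2: grad_x = 2*2*-2.573 = -10.2922, grad_y = 2*3*-1.0284 = -6.1706
  x_2 = -2.573 - 0.1*-10.2922 = -1.5438
  y_2 = -1.0284 - 0.1*-6.1706 = -0.4114
Step 3: grad_x = 2*2*-1.5438 = -6.1753, grad_y = 2*3*-0.4114 = -2.4683
  x_3 = -1.5438 - 0.1*-6.1753 = -0.9263
  y_3 = -0.4114 - 0.1*-2.4683 = -0.1646
Step 4: grad_x = 2*2*-0.9263 = -3.7052, grad_y = 2*3*-0.1646 = -0.9873
  x_4 = -0.9263 - 0.1*-3.7052 = -0.5558
  y_4 = -0.1646 - 0.1*-0.9873 = -0.0658
f(-0.5558, -0.0658) = 2*(-0.5558)^2 + 3*(-0.0658)^2 = 0.6308


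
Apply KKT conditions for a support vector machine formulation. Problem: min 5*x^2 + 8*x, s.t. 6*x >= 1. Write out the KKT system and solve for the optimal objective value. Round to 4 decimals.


Step 1: Try lambda = 0 (constraint inactive).
x_unc = -8/(2*5) = -0.8
Check: 6*-0.8 = -4.8 < 1 -- violated!
Step 2: Constraint must be active: 6*x = 1
x* = 1/6 = 0.1667 (rounded; the exact value 1/6 is used below)
lambda = (2*5*(1/6) + 8)/6 = 1.6111
Step 3: Compute optimal value.
f(x*) = 5*(1/6)^2 + 8*(1/6) = 1.4722


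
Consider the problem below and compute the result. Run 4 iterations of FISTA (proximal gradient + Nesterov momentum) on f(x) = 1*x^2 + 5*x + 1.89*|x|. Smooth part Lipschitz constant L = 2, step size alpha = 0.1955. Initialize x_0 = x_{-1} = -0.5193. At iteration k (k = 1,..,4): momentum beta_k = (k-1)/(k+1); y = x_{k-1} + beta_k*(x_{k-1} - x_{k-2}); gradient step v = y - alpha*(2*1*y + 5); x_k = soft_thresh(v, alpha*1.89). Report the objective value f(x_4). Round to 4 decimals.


FISTA on f(x) = 1*x^2 + 5*x + 1.89*|x|
L = 2, alpha = 0.1955
Iteration 1: beta = 0.0, y = -0.5193 + 0.0*(-0.5193 + 0.5193) = -0.5193
  grad(y) = 3.9614, v = y - alpha*grad = -1.2938
  prox(v) = soft_thresh(-1.2938, 0.3695) = -0.9243
Iteration 2: beta = 0.3333, y = -0.9243 + 0.3333*(-0.9243 + 0.5193) = -1.0592
  grad(y) = 2.8815, v = y - alpha*grad = -1.6226
  prox(v) = soft_thresh(-1.6226, 0.3695) = -1.2531
Iteration 3: beta = 0.5, y = -1.2531 + 0.5*(-1.2531 + 0.9243) = -1.4175
  grad(y) = 2.165, v = y - alpha*grad = -1.8408
  prox(v) = soft_thresh(-1.8408, 0.3695) = -1.4713
Iteration 4: beta = 0.6, y = -1.4713 + 0.6*(-1.4713 + 1.2531) = -1.6022
  grad(y) = 1.7957, v = y - alpha*grad = -1.9532
  prox(v) = soft_thresh(-1.9532, 0.3695) = -1.5837
f(x_4) = 1*(-1.5837)^2 + 5*(-1.5837) + 1.89*|-1.5837| = -2.4172


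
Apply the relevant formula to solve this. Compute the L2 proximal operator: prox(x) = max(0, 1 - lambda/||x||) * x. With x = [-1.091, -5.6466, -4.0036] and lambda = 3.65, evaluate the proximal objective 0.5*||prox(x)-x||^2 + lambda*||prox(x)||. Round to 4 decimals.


Step 1: Compute ||x||.
||x|| = 7.0074
Step 2: Compute scaling factor.
scale = max(0, 1 - 3.65/7.0074) = 0.4791
Step 3: prox(x) = [-0.5227, -2.7054, -1.9182]
||prox(x)|| = 3.3574
Step 4: Proximal objective.
0.5*||prox-x||^2 = 6.6613
lambda*||prox|| = 12.2545
Total = 18.9156


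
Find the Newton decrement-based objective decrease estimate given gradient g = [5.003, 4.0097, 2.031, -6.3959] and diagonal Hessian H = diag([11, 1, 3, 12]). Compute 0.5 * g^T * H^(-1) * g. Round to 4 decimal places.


Step 1: H is diagonal, so H^(-1) * g = [0.4548, 4.0097, 0.677, -0.533].
Step 2: g^T H^(-1) g = sum_i g_i^2 / H_ii
  = (5.003)^2/11 + (4.0097)^2/1 + (2.031)^2/3 + (-6.3959)^2/12
  = 2.2755 + 16.0777 + 1.375 + 3.409 = 23.1371
Step 3: Objective decrease = 0.5 * g^T H^(-1) g = 11.5685


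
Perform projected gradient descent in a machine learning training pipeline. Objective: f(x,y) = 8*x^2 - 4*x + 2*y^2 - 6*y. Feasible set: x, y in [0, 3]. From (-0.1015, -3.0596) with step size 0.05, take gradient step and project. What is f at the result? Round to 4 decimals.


Step 1: Compute gradient at (-0.1015, -3.0596).
grad_x = 2*8*-0.1015 - 4 = -5.624
grad_y = 2*2*-3.0596 - 6 = -18.2384
Step 2: Gradient step.
x_raw = -0.1015 - 0.05*-5.624 = 0.1797
y_raw = -3.0596 - 0.05*-18.2384 = -2.1477
Step 3: Project onto [0, 3].
x_proj = clip(0.1797) = 0.1797
y_proj = clip(-2.1477) = 0.0
Step 4: Evaluate f.
f(0.1797, 0.0) = -0.4605


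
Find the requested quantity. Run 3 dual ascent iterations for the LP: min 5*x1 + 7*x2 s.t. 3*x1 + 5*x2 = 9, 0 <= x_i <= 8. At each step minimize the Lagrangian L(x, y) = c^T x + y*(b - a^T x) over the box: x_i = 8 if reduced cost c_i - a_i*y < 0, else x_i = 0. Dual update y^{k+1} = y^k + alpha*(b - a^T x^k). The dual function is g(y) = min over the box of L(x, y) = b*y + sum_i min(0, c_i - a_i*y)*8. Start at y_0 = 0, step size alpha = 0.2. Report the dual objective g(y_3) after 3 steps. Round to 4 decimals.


Dual ascent for LP: min 5*x1 + 7*x2, 3*x1 + 5*x2 = 9, 0 <= x_i <= 8
Step 1: y^k = 0.0, reduced costs: (5.0, 7.0)
  x^k = (0.0, 0.0), subgradient = b - a^T x = 9.0
  y^{k+1} = 0.0 + 0.2*9.0 = 1.8
Step 2: y^k = 1.8, reduced costs: (-0.4, -2.0)
  x^k = (8.0, 8.0), subgradient = b - a^T x = -55.0
  y^{k+1} = 1.8 + 0.2*-55.0 = -9.2
Step 3: y^k = -9.2, reduced costs: (32.6, 53.0)
  x^k = (0.0, 0.0), subgradient = b - a^T x = 9.0
  y^{k+1} = -9.2 + 0.2*9.0 = -7.4
Dual objective at y_3 = -7.4: reduced costs (27.2, 44.0), box minimizer x = (0.0, 0.0)
g(y_3) = b*y + (c1 - a1*y)*x1 + (c2 - a2*y)*x2 = 9*(-7.4) + 27.2*0.0 + 44.0*0.0 = -66.6 + 0.0 + 0.0 = -66.6


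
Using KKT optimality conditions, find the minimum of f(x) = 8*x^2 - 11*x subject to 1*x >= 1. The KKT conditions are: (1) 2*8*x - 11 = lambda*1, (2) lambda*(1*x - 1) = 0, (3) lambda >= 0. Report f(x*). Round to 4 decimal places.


Step 1: Try lambda = 0 (constraint inactive).
x_unc = 11/(2*8) = 0.6875
Check: 1*0.6875 = 0.6875 < 1 -- violated!
Step 2: Constraint must be active: 1*x = 1
x* = 1/1 = 1.0
lambda = (2*8*1.0 - 11)/1 = 5.0
Step 3: Compute optimal value.
f(x*) = 8*1.0^2 - 11*1.0 = -3.0


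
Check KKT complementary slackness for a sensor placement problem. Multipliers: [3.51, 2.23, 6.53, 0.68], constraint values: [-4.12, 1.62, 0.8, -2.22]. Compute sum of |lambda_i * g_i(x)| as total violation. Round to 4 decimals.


KKT complementary slackness check:
lambda_1 * g_1 = 3.51 * -4.12 = -14.4612
lambda_2 * g_2 = 2.23 * 1.62 = 3.6126
lambda_3 * g_3 = 6.53 * 0.8 = 5.224
lambda_4 * g_4 = 0.68 * -2.22 = -1.5096
Total violation = 14.4612 + 3.6126 + 5.224 + 1.5096 = 24.8074


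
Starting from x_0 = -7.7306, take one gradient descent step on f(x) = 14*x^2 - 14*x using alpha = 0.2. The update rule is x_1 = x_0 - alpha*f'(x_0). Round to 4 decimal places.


We compute the gradient at x_0 and apply the update.
f'(x) = 28*x - 14
f'(-7.7306) = 28*-7.7306 - 14 = -230.4568
x_1 = -7.7306 - 0.2*-230.4568 = 38.3608


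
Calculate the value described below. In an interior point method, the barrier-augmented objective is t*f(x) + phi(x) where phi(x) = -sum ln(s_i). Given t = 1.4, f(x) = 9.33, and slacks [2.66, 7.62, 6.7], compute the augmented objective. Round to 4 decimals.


Step 1: Compute log-barrier.
ln values: [0.9783, 2.0308, 1.9021]
phi = -(0.9783 + 2.0308 + 1.9021) = -4.9112
Step 2: Compute augmented objective.
t*f(x) = 1.4*9.33 = 13.062
Total = 13.062 - 4.9112 = 8.1508


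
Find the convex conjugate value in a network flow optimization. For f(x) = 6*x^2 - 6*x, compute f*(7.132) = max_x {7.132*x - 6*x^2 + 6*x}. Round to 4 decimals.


f*(y) = sup_x {y*x - a*x^2 - b*x} = sup_x {(y-b)*x - a*x^2}
FOC: (y - b) - 2a*x = 0 => x* = (y - b)/(2a)
x* = (7.132 + 6)/(2*6) = 1.0943
f*(7.132) = (y-b)^2/(4a) = (7.132 + 6)^2/(4*6)
= 172.4494/24 = 7.1854


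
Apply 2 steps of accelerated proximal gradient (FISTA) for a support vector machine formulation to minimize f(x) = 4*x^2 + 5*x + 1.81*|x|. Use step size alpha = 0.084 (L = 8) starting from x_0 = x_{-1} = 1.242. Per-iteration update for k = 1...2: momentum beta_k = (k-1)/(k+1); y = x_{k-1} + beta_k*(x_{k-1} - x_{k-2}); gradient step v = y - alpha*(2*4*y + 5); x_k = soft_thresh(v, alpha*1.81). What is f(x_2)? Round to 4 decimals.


FISTA on f(x) = 4*x^2 + 5*x + 1.81*|x|
L = 8, alpha = 0.084
Iteration 1: beta = 0.0, y = 1.242 + 0.0*(1.242 - 1.242) = 1.242
  grad(y) = 14.936, v = y - alpha*grad = -0.0126
  prox(v) = soft_thresh(-0.0126, 0.152) = 0.0
Iteration 2: beta = 0.3333, y = 0.0 + 0.3333*(0.0 - 1.242) = -0.414
  grad(y) = 1.688, v = y - alpha*grad = -0.5558
  prox(v) = soft_thresh(-0.5558, 0.152) = -0.4038
f(x_2) = 4*(-0.4038)^2 + 5*(-0.4038) + 1.81*|-0.4038| = -0.6359


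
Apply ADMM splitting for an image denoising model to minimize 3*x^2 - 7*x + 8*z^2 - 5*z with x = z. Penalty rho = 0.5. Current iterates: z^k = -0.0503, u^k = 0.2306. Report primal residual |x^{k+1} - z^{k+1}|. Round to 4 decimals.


ADMM iteration with rho = 0.5, z^k = -0.0503, u^k = 0.2306
Step 1: x-update.
Minimize 3*x^2 - 7*x + (0.5/2)*(x + 0.0503 + 0.2306)^2
FOC: (2*3 + 0.5)*x = 7 + 0.5*(-0.0503 - 0.2306)
x^{k+1} = 1.0553
Step 2: z-update.
Minimize 8*z^2 - 5*z + (0.5/2)*(1.0553 - z + 0.2306)^2
FOC: (2*8 + 0.5)*z = 5 + 0.5*(1.0553 + 0.2306)
z^{k+1} = 0.342
Step 3: u-update.
u^{k+1} = 0.2306 + 1.0553 - 0.342 = 0.9439
Step 4: Primal residual = |1.0553 - 0.342| = 0.7133


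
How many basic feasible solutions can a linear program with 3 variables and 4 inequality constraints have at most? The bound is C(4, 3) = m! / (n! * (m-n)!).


Each vertex corresponds to some choice of n active constraints out of m, so the number of vertices is at most C(m, n) = m! / (n!(m-n)!).
m = 4, n = 3
Numerator: 4 * 3 * 2
Denominator: 3! = 6
C(4, 3) = 4


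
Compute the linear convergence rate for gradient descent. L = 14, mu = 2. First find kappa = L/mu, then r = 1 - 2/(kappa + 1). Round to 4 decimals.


Step 1: Compute the condition number.
kappa = L/mu = 14/2 = 7.0
Step 2: Compute the convergence rate.
r = 1 - 2/(kappa + 1) = 1 - 2*mu/(L + mu) = (L - mu)/(L + mu) = 12/16 = 0.75


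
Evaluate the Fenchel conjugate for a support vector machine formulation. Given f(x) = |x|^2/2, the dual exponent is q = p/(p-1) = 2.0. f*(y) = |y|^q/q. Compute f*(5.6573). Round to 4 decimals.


The conjugate exponent q satisfies 1/p + 1/q = 1.
p = 2, so q = 2/(2 - 1) = 2.0
|y|^q = 5.6573^2.0 = 32.005
f*(5.6573) = 32.005 / 2.0 = 16.0025


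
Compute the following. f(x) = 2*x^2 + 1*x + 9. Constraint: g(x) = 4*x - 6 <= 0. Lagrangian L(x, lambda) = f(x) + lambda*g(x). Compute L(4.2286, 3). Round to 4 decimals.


Step 1: Evaluate f(x).
f(4.2286) = 2*4.2286^2 + 1*4.2286 + 9 = 48.9907
Step 2: Evaluate g(x).
g(4.2286) = 4*4.2286 - 6 = 10.9144
Step 3: Compute Lagrangian.
L = 48.9907 + 3*10.9144 = 81.7339


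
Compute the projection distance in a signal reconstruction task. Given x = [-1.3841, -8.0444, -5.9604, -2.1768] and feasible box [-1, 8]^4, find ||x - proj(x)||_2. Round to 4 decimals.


Project each component onto [-1, 8].
clip(-1.3841) = -1.0, clip(-8.0444) = -1.0, clip(-5.9604) = -1.0, clip(-2.1768) = -1.0
Projection = [-1.0, -1.0, -1.0, -1.0]
Squared diffs: [0.1475, 49.6236, 24.6056, 1.3849]
Distance = sqrt(75.7616) = 8.7041


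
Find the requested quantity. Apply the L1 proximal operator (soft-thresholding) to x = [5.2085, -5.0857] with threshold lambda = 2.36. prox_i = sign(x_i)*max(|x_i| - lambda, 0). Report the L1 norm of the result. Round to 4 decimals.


Soft-thresholding with lambda = 2.36:
prox(5.2085) = sign(5.2085)*max(|5.2085| - 2.36, 0) = 2.8485
prox(-5.0857) = sign(-5.0857)*max(|-5.0857| - 2.36, 0) = -2.7257
prox(x) = [2.8485, -2.7257]
||prox(x)||_1 = 2.8485 + 2.7257 = 5.5742


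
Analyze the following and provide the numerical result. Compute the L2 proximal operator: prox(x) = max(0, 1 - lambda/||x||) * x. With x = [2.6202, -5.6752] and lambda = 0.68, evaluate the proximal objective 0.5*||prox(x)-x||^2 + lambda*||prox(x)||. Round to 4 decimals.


Step 1: Compute ||x||.
||x|| = 6.2509
Step 2: Compute scaling factor.
scale = max(0, 1 - 0.68/6.2509) = 0.8912
Step 3: prox(x) = [2.3352, -5.0578]
||prox(x)|| = 5.5709
Step 4: Proximal objective.
0.5*||prox-x||^2 = 0.2312
lambda*||prox|| = 3.7882
Total = 4.0194


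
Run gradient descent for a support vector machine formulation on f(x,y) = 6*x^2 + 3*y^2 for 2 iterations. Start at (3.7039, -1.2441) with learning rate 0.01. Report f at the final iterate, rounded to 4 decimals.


Gradient descent on f(x,y) = 6*x^2 + 3*y^2.
Starting point: (3.7039, -1.2441), alpha = 0.01
Step 1: grad_x = 2*6*3.7039 = 44.4468, grad_y = 2*3*-1.2441 = -7.4646
  x_1 = 3.7039 - 0.01*44.4468 = 3.2594
  y_1 = -1.2441 - 0.01*-7.4646 = -1.1695
Step 2: grad_x = 2*6*3.2594 = 39.1132, grad_y = 2*3*-1.1695 = -7.0167
  x_2 = 3.2594 - 0.01*39.1132 = 2.8683
  y_2 = -1.1695 - 0.01*-7.0167 = -1.0993
f(2.8683, -1.0993) = 6*2.8683^2 + 3*(-1.0993)^2 = 52.9882


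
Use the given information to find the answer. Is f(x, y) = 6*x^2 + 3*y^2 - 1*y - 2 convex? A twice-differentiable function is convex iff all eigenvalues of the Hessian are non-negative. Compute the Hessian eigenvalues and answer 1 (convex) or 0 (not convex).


The Hessian of f(x,y) = 6*x^2 + 3*y^2 - 1*y - 2 is:
H = [[12, 0], [0, 6]]
Trace = 12 + 6 = 18
Determinant = 12*6 - (0)^2 = 72
Discriminant = (18)^2 - 4*72 = 36.0
Eigenvalues: lambda_1 = 6.0, lambda_2 = 12.0
The function is convex.

1


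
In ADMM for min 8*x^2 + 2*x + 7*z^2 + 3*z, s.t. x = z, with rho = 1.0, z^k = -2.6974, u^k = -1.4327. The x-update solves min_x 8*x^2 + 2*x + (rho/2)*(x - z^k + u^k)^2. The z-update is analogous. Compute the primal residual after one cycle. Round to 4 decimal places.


ADMM iteration with rho = 1.0, z^k = -2.6974, u^k = -1.4327
Step 1: x-update.
Minimize 8*x^2 + 2*x + (1.0/2)*(x + 2.6974 - 1.4327)^2
FOC: (2*8 + 1.0)*x = -2 + 1.0*(-2.6974 + 1.4327)
x^{k+1} = -0.192
Step 2: z-update.
Minimize 7*z^2 + 3*z + (1.0/2)*(-0.192 - z - 1.4327)^2
FOC: (2*7 + 1.0)*z = -3 + 1.0*(-0.192 - 1.4327)
z^{k+1} = -0.3083
Step 3: u-update.
u^{k+1} = -1.4327 - 0.192 + 0.3083 = -1.3164
Step 4: Primal residual = |-0.192 + 0.3083| = 0.1163


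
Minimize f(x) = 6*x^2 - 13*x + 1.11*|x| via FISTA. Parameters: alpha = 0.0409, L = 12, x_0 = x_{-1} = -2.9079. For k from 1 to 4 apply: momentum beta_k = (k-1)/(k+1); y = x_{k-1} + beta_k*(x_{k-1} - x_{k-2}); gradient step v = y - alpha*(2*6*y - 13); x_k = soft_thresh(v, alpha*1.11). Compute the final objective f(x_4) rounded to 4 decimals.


FISTA on f(x) = 6*x^2 - 13*x + 1.11*|x|
L = 12, alpha = 0.0409
Iteration 1: beta = 0.0, y = -2.9079 + 0.0*(-2.9079 + 2.9079) = -2.9079
  grad(y) = -47.8948, v = y - alpha*grad = -0.949
  prox(v) = soft_thresh(-0.949, 0.0454) = -0.9036
Iteration 2: beta = 0.3333, y = -0.9036 + 0.3333*(-0.9036 + 2.9079) = -0.2355
  grad(y) = -15.8261, v = y - alpha*grad = 0.4118
  prox(v) = soft_thresh(0.4118, 0.0454) = 0.3664
Iteration 3: beta = 0.5, y = 0.3664 + 0.5*(0.3664 + 0.9036) = 1.0014
  grad(y) = -0.9835, v = y - alpha*grad = 1.0416
  prox(v) = soft_thresh(1.0416, 0.0454) = 0.9962
Iteration 4: beta = 0.6, y = 0.9962 + 0.6*(0.9962 - 0.3664) = 1.3741
  grad(y) = 3.4891, v = y - alpha*grad = 1.2314
  prox(v) = soft_thresh(1.2314, 0.0454) = 1.186
f(x_4) = 6*1.186^2 - 13*1.186 + 1.11*|1.186| = -5.662


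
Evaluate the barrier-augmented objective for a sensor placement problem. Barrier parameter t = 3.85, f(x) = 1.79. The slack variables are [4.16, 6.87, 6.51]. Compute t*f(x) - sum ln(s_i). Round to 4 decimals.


Step 1: Compute log-barrier.
ln values: [1.4255, 1.9272, 1.8733]
phi = -(1.4255 + 1.9272 + 1.8733) = -5.226
Step 2: Compute augmented objective.
t*f(x) = 3.85*1.79 = 6.8915
Total = 6.8915 - 5.226 = 1.6655


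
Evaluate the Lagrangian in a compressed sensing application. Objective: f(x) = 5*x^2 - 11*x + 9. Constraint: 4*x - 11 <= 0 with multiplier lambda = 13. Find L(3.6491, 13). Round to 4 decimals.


Step 1: Evaluate f(x).
f(3.6491) = 5*3.6491^2 - 11*3.6491 + 9 = 35.4396
Step 2: Evaluate g(x).
g(3.6491) = 4*3.6491 - 11 = 3.5964
Step 3: Compute Lagrangian.
L = 35.4396 + 13*3.5964 = 82.1928


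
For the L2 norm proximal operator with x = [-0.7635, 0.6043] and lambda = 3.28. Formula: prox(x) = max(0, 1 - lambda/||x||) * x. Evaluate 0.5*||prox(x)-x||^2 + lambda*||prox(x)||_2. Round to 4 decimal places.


Step 1: Compute ||x||.
||x|| = 0.9737
Step 2: Compute scaling factor.
scale = max(0, 1 - 3.28/0.9737) = 0.0
Step 3: prox(x) = [-0.0, 0.0]
||prox(x)|| = 0.0
Step 4: Proximal objective.
0.5*||prox-x||^2 = 0.4741
lambda*||prox|| = 0.0
Total = 0.4741


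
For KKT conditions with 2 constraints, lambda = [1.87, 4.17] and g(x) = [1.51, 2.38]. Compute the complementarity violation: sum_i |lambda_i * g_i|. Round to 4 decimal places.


KKT complementary slackness check:
lambda_1 * g_1 = 1.87 * 1.51 = 2.8237
lambda_2 * g_2 = 4.17 * 2.38 = 9.9246
Total violation = 2.8237 + 9.9246 = 12.7483


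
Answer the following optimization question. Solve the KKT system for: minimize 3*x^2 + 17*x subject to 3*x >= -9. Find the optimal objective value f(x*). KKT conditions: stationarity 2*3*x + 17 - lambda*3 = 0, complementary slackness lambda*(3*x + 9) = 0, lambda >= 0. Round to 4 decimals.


Step 1: Try lambda = 0 (constraint inactive).
Stationarity: 2*3*x + 17 = 0
x* = -17/(2*3) = -17/6 = -2.8333 (rounded; the exact value -17/6 is used below)
Check constraint: 3*-2.8333 = -8.4999 >= -9 -- satisfied.
Step 2: Compute optimal value.
f(x*) = 3*(-17/6)^2 + 17*(-17/6) = -24.0833


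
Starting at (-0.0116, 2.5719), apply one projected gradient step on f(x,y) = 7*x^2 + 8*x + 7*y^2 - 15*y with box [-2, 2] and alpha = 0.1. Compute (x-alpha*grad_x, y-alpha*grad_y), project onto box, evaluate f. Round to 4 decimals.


Step 1: Compute gradient at (-0.0116, 2.5719).
grad_x = 2*7*-0.0116 + 8 = 7.8376
grad_y = 2*7*2.5719 - 15 = 21.0066
Step 2: Gradient step.
x_raw = -0.0116 - 0.1*7.8376 = -0.7954
y_raw = 2.5719 - 0.1*21.0066 = 0.4712
Step 3: Project onto [-2, 2].
x_proj = clip(-0.7954) = -0.7954
y_proj = clip(0.4712) = 0.4712
Step 4: Evaluate f.
f(-0.7954, 0.4712) = -7.4488


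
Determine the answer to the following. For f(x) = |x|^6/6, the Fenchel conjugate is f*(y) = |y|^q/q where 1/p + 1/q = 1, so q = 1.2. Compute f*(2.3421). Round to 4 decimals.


The conjugate exponent q satisfies 1/p + 1/q = 1.
p = 6, so q = 6/(6 - 1) = 1.2
|y|^q = 2.3421^1.2 = 2.7767
f*(2.3421) = 2.7767 / 1.2 = 2.3139


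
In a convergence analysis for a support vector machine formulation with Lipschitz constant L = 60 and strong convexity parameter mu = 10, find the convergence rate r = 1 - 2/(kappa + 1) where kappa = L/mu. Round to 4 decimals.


Step 1: Compute the condition number.
kappa = L/mu = 60/10 = 6.0
Step 2: Compute the convergence rate.
r = 1 - 2/(kappa + 1) = 1 - 2*mu/(L + mu) = (L - mu)/(L + mu) = 50/70 = 0.7143


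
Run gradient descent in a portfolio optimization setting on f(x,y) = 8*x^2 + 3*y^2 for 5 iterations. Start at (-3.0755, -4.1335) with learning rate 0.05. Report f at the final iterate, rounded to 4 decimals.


Gradient descent on f(x,y) = 8*x^2 + 3*y^2.
Starting point: (-3.0755, -4.1335), alpha = 0.05
Step 1: grad_x = 2*8*-3.0755 = -49.208, grad_y = 2*3*-4.1335 = -24.801
  x_1 = -3.0755 - 0.05*-49.208 = -0.6151
  y_1 = -4.1335 - 0.05*-24.801 = -2.8935
Step 2: grad_x = 2*8*-0.6151 = -9.8416, grad_y = 2*3*-2.8935 = -17.3607
  x_2 = -0.6151 - 0.05*-9.8416 = -0.123
  y_2 = -2.8935 - 0.05*-17.3607 = -2.0254
Step 3: grad_x = 2*8*-0.123 = -1.9683, grad_y = 2*3*-2.0254 = -12.1525
  x_3 = -0.123 - 0.05*-1.9683 = -0.0246
  y_3 = -2.0254 - 0.05*-12.1525 = -1.4178
Step 4: grad_x = 2*8*-0.0246 = -0.3937, grad_y = 2*3*-1.4178 = -8.5067
  x_4 = -0.0246 - 0.05*-0.3937 = -0.0049
  y_4 = -1.4178 - 0.05*-8.5067 = -0.9925
Step 5: grad_x = 2*8*-0.0049 = -0.0787, grad_y = 2*3*-0.9925 = -5.9547
  x_5 = -0.0049 - 0.05*-0.0787 = -0.001
  y_5 = -0.9925 - 0.05*-5.9547 = -0.6947
f(-0.001, -0.6947) = 8*(-0.001)^2 + 3*(-0.6947)^2 = 1.4479


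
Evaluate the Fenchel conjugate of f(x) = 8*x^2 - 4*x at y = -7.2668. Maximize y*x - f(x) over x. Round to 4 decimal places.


f*(y) = sup_x {y*x - a*x^2 - b*x} = sup_x {(y-b)*x - a*x^2}
FOC: (y - b) - 2a*x = 0 => x* = (y - b)/(2a)
x* = (-7.2668 + 4)/(2*8) = -0.2042
f*(-7.2668) = (y-b)^2/(4a) = (-7.2668 + 4)^2/(4*8)
= 10.672/32 = 0.3335


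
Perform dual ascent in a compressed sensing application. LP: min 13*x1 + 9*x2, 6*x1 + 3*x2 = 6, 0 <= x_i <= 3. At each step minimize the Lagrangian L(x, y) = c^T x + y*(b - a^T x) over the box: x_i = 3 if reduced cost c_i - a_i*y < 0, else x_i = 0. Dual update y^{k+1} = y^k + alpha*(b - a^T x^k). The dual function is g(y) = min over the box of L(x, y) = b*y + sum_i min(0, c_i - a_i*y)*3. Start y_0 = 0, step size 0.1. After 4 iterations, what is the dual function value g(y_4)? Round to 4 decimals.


Dual ascent for LP: min 13*x1 + 9*x2, 6*x1 + 3*x2 = 6, 0 <= x_i <= 3
Step 1: y^k = 0.0, reduced costs: (13.0, 9.0)
  x^k = (0.0, 0.0), subgradient = b - a^T x = 6.0
  y^{k+1} = 0.0 + 0.1*6.0 = 0.6
Step 2: y^k = 0.6, reduced costs: (9.4, 7.2)
  x^k = (0.0, 0.0), subgradient = b - a^T x = 6.0
  y^{k+1} = 0.6 + 0.1*6.0 = 1.2
Step 3: y^k = 1.2, reduced costs: (5.8, 5.4)
  x^k = (0.0, 0.0), subgradient = b - a^T x = 6.0
  y^{k+1} = 1.2 + 0.1*6.0 = 1.8
Step 4: y^k = 1.8, reduced costs: (2.2, 3.6)
  x^k = (0.0, 0.0), subgradient = b - a^T x = 6.0
  y^{k+1} = 1.8 + 0.1*6.0 = 2.4
Dual objective at y_4 = 2.4: reduced costs (-1.4, 1.8), box minimizer x = (3.0, 0.0)
g(y_4) = b*y + (c1 - a1*y)*x1 + (c2 - a2*y)*x2 = 6*2.4 + (-1.4)*3.0 + 1.8*0.0 = 14.4 - 4.2 + 0.0 = 10.2


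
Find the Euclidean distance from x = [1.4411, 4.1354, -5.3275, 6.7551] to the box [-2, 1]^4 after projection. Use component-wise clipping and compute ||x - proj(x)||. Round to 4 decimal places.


Project each component onto [-2, 1].
clip(1.4411) = 1.0, clip(4.1354) = 1.0, clip(-5.3275) = -2.0, clip(6.7551) = 1.0
Projection = [1.0, 1.0, -2.0, 1.0]
Squared diffs: [0.1946, 9.8307, 11.0723, 33.1212]
Distance = sqrt(54.2188) = 7.3633


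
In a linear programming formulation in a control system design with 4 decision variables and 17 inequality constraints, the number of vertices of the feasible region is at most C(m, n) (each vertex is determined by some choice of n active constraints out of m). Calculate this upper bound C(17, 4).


Each vertex corresponds to some choice of n active constraints out of m, so the number of vertices is at most C(m, n) = m! / (n!(m-n)!).
m = 17, n = 4
Numerator: 17 * 16 * 15 * 14
Denominator: 4! = 24
C(17, 4) = 2380


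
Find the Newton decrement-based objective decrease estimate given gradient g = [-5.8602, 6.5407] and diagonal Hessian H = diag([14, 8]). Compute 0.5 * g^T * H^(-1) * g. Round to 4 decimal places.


Step 1: H is diagonal, so H^(-1) * g = [-0.4186, 0.8176].
Step 2: g^T H^(-1) g = sum_i g_i^2 / H_ii
  = (-5.8602)^2/14 + (6.5407)^2/8
  = 2.453 + 5.3476 = 7.8006
Step 3: Objective decrease = 0.5 * g^T H^(-1) g = 3.9003


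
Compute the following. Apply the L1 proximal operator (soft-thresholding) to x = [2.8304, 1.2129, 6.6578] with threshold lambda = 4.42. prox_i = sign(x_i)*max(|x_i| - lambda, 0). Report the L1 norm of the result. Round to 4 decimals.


Soft-thresholding with lambda = 4.42:
prox(2.8304) = sign(2.8304)*max(|2.8304| - 4.42, 0) = 0.0
prox(1.2129) = sign(1.2129)*max(|1.2129| - 4.42, 0) = 0.0
prox(6.6578) = sign(6.6578)*max(|6.6578| - 4.42, 0) = 2.2378
prox(x) = [0.0, 0.0, 2.2378]
||prox(x)||_1 = 0.0 + 0.0 + 2.2378 = 2.2378


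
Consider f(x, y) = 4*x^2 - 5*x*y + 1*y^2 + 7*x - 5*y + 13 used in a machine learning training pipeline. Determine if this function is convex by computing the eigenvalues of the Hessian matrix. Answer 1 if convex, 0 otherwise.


The Hessian of f(x,y) = 4*x^2 - 5*x*y + 1*y^2 + 7*x - 5*y + 13 is:
H = [[8, -5], [-5, 2]]
Trace = 8 + 2 = 10
Determinant = 8*2 - (-5)^2 = -9
Discriminant = (10)^2 - 4*-9 = 136.0
Eigenvalues: lambda_1 = -0.831, lambda_2 = 10.831
The function is not convex.

0


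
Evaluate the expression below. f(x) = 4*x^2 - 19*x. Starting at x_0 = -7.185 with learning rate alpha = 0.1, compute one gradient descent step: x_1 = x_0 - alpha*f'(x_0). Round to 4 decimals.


We compute the gradient at x_0 and apply the update.
f'(x) = 8*x - 19
f'(-7.185) = 8*-7.185 - 19 = -76.48
x_1 = -7.185 - 0.1*-76.48 = 0.463


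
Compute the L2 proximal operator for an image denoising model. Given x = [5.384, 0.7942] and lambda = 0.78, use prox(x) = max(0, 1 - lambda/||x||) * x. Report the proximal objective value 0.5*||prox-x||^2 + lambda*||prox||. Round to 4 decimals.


Step 1: Compute ||x||.
||x|| = 5.4423
Step 2: Compute scaling factor.
scale = max(0, 1 - 0.78/5.4423) = 0.8567
Step 3: prox(x) = [4.6124, 0.6804]
||prox(x)|| = 4.6623
Step 4: Proximal objective.
0.5*||prox-x||^2 = 0.3042
lambda*||prox|| = 3.6366
Total = 3.9408


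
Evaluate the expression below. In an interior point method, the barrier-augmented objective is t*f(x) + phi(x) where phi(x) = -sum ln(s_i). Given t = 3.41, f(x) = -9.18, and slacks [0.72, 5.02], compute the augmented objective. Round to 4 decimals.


Step 1: Compute log-barrier.
ln values: [-0.3285, 1.6134]
phi = -(-0.3285 + 1.6134) = -1.2849
Step 2: Compute augmented objective.
t*f(x) = 3.41*-9.18 = -31.3038
Total = -31.3038 - 1.2849 = -32.5887


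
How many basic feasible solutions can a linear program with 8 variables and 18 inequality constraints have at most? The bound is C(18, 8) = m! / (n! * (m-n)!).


Each vertex corresponds to some choice of n active constraints out of m, so the number of vertices is at most C(m, n) = m! / (n!(m-n)!).
m = 18, n = 8
Numerator: 18 * 17 * 16 * 15 * 14 * 13 * 12 * 11
Denominator: 8! = 40320
C(18, 8) = 43758


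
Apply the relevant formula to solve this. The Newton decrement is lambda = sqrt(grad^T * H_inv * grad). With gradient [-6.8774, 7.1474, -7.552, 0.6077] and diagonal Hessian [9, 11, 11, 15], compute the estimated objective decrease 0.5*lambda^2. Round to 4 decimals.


Step 1: H is diagonal, so H^(-1) * g = [-0.7642, 0.6498, -0.6865, 0.0405].
Step 2: g^T H^(-1) g = sum_i g_i^2 / H_ii
  = (-6.8774)^2/9 + (7.1474)^2/11 + (-7.552)^2/11 + (0.6077)^2/15
  = 5.2554 + 4.6441 + 5.1848 + 0.0246 = 15.1089
Step 3: Objective decrease = 0.5 * g^T H^(-1) g = 7.5545


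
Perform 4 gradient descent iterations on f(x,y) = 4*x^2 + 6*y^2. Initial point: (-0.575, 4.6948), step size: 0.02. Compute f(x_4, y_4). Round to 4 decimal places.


Gradient descent on f(x,y) = 4*x^2 + 6*y^2.
Starting point: (-0.575, 4.6948), alpha = 0.02
Step 1: grad_x = 2*4*-0.575 = -4.6, grad_y = 2*6*4.6948 = 56.3376
  x_1 = -0.575 - 0.02*-4.6 = -0.483
  y_1 = 4.6948 - 0.02*56.3376 = 3.568
Step 2: grad_x = 2*4*-0.483 = -3.864, grad_y = 2*6*3.568 = 42.8166
  x_2 = -0.483 - 0.02*-3.864 = -0.4057
  y_2 = 3.568 - 0.02*42.8166 = 2.7117
Step 3: grad_x = 2*4*-0.4057 = -3.2458, grad_y = 2*6*2.7117 = 32.5406
  x_3 = -0.4057 - 0.02*-3.2458 = -0.3408
  y_3 = 2.7117 - 0.02*32.5406 = 2.0609
Step 4: grad_x = 2*4*-0.3408 = -2.7264, grad_y = 2*6*2.0609 = 24.7309
  x_4 = -0.3408 - 0.02*-2.7264 = -0.2863
  y_4 = 2.0609 - 0.02*24.7309 = 1.5663
f(-0.2863, 1.5663) = 4*(-0.2863)^2 + 6*1.5663^2 = 15.0474


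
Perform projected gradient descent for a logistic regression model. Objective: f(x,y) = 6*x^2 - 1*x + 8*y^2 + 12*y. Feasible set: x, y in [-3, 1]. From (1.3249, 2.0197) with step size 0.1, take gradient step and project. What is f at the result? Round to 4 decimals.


Step 1: Compute gradient at (1.3249, 2.0197).
grad_x = 2*6*1.3249 - 1 = 14.8988
grad_y = 2*8*2.0197 + 12 = 44.3152
Step 2: Gradient step.
x_raw = 1.3249 - 0.1*14.8988 = -0.165
y_raw = 2.0197 - 0.1*44.3152 = -2.4118
Step 3: Project onto [-3, 1].
x_proj = clip(-0.165) = -0.165
y_proj = clip(-2.4118) = -2.4118
Step 4: Evaluate f.
f(-0.165, -2.4118) = 17.9215


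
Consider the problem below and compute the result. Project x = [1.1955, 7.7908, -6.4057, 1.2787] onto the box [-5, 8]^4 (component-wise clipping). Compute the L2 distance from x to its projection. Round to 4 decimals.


Project each component onto [-5, 8].
clip(1.1955) = 1.1955, clip(7.7908) = 7.7908, clip(-6.4057) = -5.0, clip(1.2787) = 1.2787
Projection = [1.1955, 7.7908, -5.0, 1.2787]
Squared diffs: [0.0, 0.0, 1.976, 0.0]
Distance = sqrt(1.976) = 1.4057


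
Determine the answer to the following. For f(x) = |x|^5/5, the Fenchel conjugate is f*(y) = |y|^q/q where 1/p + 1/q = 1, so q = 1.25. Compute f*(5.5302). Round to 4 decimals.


The conjugate exponent q satisfies 1/p + 1/q = 1.
p = 5, so q = 5/(5 - 1) = 1.25
|y|^q = 5.5302^1.25 = 8.4806
f*(5.5302) = 8.4806 / 1.25 = 6.7845


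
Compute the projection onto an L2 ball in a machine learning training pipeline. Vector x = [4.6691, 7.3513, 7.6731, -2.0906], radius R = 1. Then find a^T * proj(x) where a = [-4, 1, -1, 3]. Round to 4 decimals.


Step 1: Compute ||x|| (intermediates to 6 decimals).
||x|| = sqrt(4.6691^2 + 7.3513^2 + 7.6731^2 + (-2.0906)^2) = 11.793608
Step 2: Project.
Since ||x|| > R, scale = R/||x|| = 1/11.793608 = 0.084792, proj(x) = scale * x
proj(x) = [0.395902, 0.623331, 0.650617, -0.177266]
Step 3: Dot product.
a^T * proj(x) = -4*0.395902 + 1*0.623331 - 1*0.650617 + 3*(-0.177266) = -2.1427


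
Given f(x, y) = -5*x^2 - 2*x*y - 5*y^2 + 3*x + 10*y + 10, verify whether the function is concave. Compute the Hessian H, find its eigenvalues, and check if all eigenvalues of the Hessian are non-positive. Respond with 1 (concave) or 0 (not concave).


The Hessian of f(x,y) = -5*x^2 - 2*x*y - 5*y^2 + 3*x + 10*y + 10 is:
H = [[-10, -2], [-2, -10]]
Trace = -10 - 10 = -20
Determinant = -10*-10 - (-2)^2 = 96
Discriminant = (-20)^2 - 4*96 = 16.0
Eigenvalues: lambda_1 = -12.0, lambda_2 = -8.0
The function is concave.

1


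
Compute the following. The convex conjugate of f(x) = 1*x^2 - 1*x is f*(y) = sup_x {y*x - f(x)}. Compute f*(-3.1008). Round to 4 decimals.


f*(y) = sup_x {y*x - a*x^2 - b*x} = sup_x {(y-b)*x - a*x^2}
FOC: (y - b) - 2a*x = 0 => x* = (y - b)/(2a)
x* = (-3.1008 + 1)/(2*1) = -1.0504
f*(-3.1008) = (y-b)^2/(4a) = (-3.1008 + 1)^2/(4*1)
= 4.4134/4 = 1.1033


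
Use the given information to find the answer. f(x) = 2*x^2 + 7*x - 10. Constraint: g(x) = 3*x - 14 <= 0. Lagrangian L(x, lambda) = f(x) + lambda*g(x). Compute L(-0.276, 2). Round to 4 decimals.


Step 1: Evaluate f(x).
f(-0.276) = 2*(-0.276)^2 + 7*(-0.276) - 10 = -11.7796
Step 2: Evaluate g(x).
g(-0.276) = 3*-0.276 - 14 = -14.828
Step 3: Compute Lagrangian.
L = -11.7796 + 2*-14.828 = -41.4356


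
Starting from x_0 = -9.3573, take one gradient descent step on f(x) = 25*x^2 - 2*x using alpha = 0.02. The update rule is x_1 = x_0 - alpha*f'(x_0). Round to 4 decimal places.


We compute the gradient at x_0 and apply the update.
f'(x) = 50*x - 2
f'(-9.3573) = 50*-9.3573 - 2 = -469.865
x_1 = -9.3573 - 0.02*-469.865 = 0.04


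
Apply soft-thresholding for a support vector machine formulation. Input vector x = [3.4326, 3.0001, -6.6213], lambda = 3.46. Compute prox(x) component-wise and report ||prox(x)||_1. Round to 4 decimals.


Soft-thresholding with lambda = 3.46:
prox(3.4326) = sign(3.4326)*max(|3.4326| - 3.46, 0) = 0.0
prox(3.0001) = sign(3.0001)*max(|3.0001| - 3.46, 0) = 0.0
prox(-6.6213) = sign(-6.6213)*max(|-6.6213| - 3.46, 0) = -3.1613
prox(x) = [0.0, 0.0, -3.1613]
||prox(x)||_1 = 0.0 + 0.0 + 3.1613 = 3.1613


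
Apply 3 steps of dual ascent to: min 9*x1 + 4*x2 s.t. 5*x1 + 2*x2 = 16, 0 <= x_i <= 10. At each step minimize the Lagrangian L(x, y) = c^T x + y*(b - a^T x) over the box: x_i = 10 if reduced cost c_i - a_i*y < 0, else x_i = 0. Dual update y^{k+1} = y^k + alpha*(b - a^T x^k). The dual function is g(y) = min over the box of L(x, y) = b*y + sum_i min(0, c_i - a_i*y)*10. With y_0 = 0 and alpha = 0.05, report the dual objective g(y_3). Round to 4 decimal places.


Dual ascent for LP: min 9*x1 + 4*x2, 5*x1 + 2*x2 = 16, 0 <= x_i <= 10
Step 1: y^k = 0.0, reduced costs: (9.0, 4.0)
  x^k = (0.0, 0.0), subgradient = b - a^T x = 16.0
  y^{k+1} = 0.0 + 0.05*16.0 = 0.8
Step 2: y^k = 0.8, reduced costs: (5.0, 2.4)
  x^k = (0.0, 0.0), subgradient = b - a^T x = 16.0
  y^{k+1} = 0.8 + 0.05*16.0 = 1.6
Step 3: y^k = 1.6, reduced costs: (1.0, 0.8)
  x^k = (0.0, 0.0), subgradient = b - a^T x = 16.0
  y^{k+1} = 1.6 + 0.05*16.0 = 2.4
Dual objective at y_3 = 2.4: reduced costs (-3.0, -0.8), box minimizer x = (10.0, 10.0)
g(y_3) = b*y + (c1 - a1*y)*x1 + (c2 - a2*y)*x2 = 16*2.4 + (-3.0)*10.0 + (-0.8)*10.0 = 38.4 - 30.0 - 8.0 = 0.4


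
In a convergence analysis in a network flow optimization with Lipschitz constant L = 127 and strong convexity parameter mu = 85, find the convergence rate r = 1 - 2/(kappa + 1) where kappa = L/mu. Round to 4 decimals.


Step 1: Compute the condition number.
kappa = L/mu = 127/85 = 1.4941
Step 2: Compute the convergence rate.
r = 1 - 2/(kappa + 1) = 1 - 2*mu/(L + mu) = (L - mu)/(L + mu) = 42/212 = 0.1981


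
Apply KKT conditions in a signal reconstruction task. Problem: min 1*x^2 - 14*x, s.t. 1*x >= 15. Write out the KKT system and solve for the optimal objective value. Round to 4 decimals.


Step 1: Try lambda = 0 (constraint inactive).
x_unc = 14/(2*1) = 7.0
Check: 1*7.0 = 7.0 < 15 -- violated!
Step 2: Constraint must be active: 1*x = 15
x* = 15/1 = 15.0
lambda = (2*1*15.0 - 14)/1 = 16.0
Step 3: Compute optimal value.
f(x*) = 1*15.0^2 - 14*15.0 = 15.0


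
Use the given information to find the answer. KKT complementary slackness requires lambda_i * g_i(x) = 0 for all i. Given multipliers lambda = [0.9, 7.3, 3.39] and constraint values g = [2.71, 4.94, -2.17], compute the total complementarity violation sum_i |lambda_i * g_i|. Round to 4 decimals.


KKT complementary slackness check:
lambda_1 * g_1 = 0.9 * 2.71 = 2.439
lambda_2 * g_2 = 7.3 * 4.94 = 36.062
lambda_3 * g_3 = 3.39 * -2.17 = -7.3563
Total violation = 2.439 + 36.062 + 7.3563 = 45.8573


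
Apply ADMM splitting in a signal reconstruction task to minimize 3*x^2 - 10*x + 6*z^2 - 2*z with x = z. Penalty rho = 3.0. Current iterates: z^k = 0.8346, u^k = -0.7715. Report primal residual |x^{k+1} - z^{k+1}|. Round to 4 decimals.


ADMM iteration with rho = 3.0, z^k = 0.8346, u^k = -0.7715
Step 1: x-update.
Minimize 3*x^2 - 10*x + (3.0/2)*(x - 0.8346 - 0.7715)^2
FOC: (2*3 + 3.0)*x = 10 + 3.0*(0.8346 + 0.7715)
x^{k+1} = 1.6465
Step 2: z-update.
Minimize 6*z^2 - 2*z + (3.0/2)*(1.6465 - z - 0.7715)^2
FOC: (2*6 + 3.0)*z = 2 + 3.0*(1.6465 - 0.7715)
z^{k+1} = 0.3083
Step 3: u-update.
u^{k+1} = -0.7715 + 1.6465 - 0.3083 = 0.5666
Step 4: Primal residual = |1.6465 - 0.3083| = 1.3381


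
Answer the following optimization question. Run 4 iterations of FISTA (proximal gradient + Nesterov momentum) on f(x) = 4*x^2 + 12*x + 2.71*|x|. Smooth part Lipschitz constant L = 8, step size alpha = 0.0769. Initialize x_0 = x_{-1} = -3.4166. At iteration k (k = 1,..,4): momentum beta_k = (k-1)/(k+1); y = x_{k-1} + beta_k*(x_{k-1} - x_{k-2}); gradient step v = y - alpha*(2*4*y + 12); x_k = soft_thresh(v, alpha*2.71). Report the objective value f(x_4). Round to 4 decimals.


FISTA on f(x) = 4*x^2 + 12*x + 2.71*|x|
L = 8, alpha = 0.0769
Iteration 1: beta = 0.0, y = -3.4166 + 0.0*(-3.4166 + 3.4166) = -3.4166
  grad(y) = -15.3328, v = y - alpha*grad = -2.2375
  prox(v) = soft_thresh(-2.2375, 0.2084) = -2.0291
Iteration 2: beta = 0.3333, y = -2.0291 + 0.3333*(-2.0291 + 3.4166) = -1.5666
  grad(y) = -0.5329, v = y - alpha*grad = -1.5256
  prox(v) = soft_thresh(-1.5256, 0.2084) = -1.3172
Iteration 3: beta = 0.5, y = -1.3172 + 0.5*(-1.3172 + 2.0291) = -0.9613
  grad(y) = 4.3096, v = y - alpha*grad = -1.2927
  prox(v) = soft_thresh(-1.2927, 0.2084) = -1.0843
Iteration 4: beta = 0.6, y = -1.0843 + 0.6*(-1.0843 + 1.3172) = -0.9446
  grad(y) = 4.4436, v = y - alpha*grad = -1.2863
  prox(v) = soft_thresh(-1.2863, 0.2084) = -1.0779
f(x_4) = 4*(-1.0779)^2 + 12*(-1.0779) + 2.71*|-1.0779| = -5.3662


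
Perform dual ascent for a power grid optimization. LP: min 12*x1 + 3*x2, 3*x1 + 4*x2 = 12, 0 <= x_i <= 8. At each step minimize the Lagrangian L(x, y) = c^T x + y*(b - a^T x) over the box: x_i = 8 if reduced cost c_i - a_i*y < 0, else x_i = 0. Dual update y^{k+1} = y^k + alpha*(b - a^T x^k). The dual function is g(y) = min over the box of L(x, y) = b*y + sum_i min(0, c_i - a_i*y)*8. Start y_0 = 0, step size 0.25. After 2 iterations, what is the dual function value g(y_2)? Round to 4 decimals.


Dual ascent for LP: min 12*x1 + 3*x2, 3*x1 + 4*x2 = 12, 0 <= x_i <= 8
Step 1: y^k = 0.0, reduced costs: (12.0, 3.0)
  x^k = (0.0, 0.0), subgradient = b - a^T x = 12.0
  y^{k+1} = 0.0 + 0.25*12.0 = 3.0
Step 2: y^k = 3.0, reduced costs: (3.0, -9.0)
  x^k = (0.0, 8.0), subgradient = b - a^T x = -20.0
  y^{k+1} = 3.0 + 0.25*-20.0 = -2.0
Dual objective at y_2 = -2.0: reduced costs (18.0, 11.0), box minimizer x = (0.0, 0.0)
g(y_2) = b*y + (c1 - a1*y)*x1 + (c2 - a2*y)*x2 = 12*(-2.0) + 18.0*0.0 + 11.0*0.0 = -24.0 + 0.0 + 0.0 = -24.0


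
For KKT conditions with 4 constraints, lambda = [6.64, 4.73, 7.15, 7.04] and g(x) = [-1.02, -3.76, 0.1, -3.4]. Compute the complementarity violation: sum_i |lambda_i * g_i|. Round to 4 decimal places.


KKT complementary slackness check:
lambda_1 * g_1 = 6.64 * -1.02 = -6.7728
lambda_2 * g_2 = 4.73 * -3.76 = -17.7848
lambda_3 * g_3 = 7.15 * 0.1 = 0.715
lambda_4 * g_4 = 7.04 * -3.4 = -23.936
Total violation = 6.7728 + 17.7848 + 0.715 + 23.936 = 49.2086


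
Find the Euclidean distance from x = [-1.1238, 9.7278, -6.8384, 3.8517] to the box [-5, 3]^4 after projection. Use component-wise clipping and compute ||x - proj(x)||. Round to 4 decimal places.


Project each component onto [-5, 3].
clip(-1.1238) = -1.1238, clip(9.7278) = 3.0, clip(-6.8384) = -5.0, clip(3.8517) = 3.0
Projection = [-1.1238, 3.0, -5.0, 3.0]
Squared diffs: [0.0, 45.2633, 3.3797, 0.7254]
Distance = sqrt(49.3684) = 7.0263


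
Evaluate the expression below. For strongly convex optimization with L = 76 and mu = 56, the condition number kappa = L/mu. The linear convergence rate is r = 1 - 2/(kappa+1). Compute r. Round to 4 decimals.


Step 1: Compute the condition number.
kappa = L/mu = 76/56 = 1.3571
Step 2: Compute the convergence rate.
r = 1 - 2/(kappa + 1) = 1 - 2*mu/(L + mu) = (L - mu)/(L + mu) = 20/132 = 0.1515


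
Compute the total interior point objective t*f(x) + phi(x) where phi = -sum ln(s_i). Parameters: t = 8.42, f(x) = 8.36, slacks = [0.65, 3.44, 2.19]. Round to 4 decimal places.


Step 1: Compute log-barrier.
ln values: [-0.4308, 1.2355, 0.7839]
phi = -(-0.4308 + 1.2355 + 0.7839) = -1.5886
Step 2: Compute augmented objective.
t*f(x) = 8.42*8.36 = 70.3912
Total = 70.3912 - 1.5886 = 68.8026


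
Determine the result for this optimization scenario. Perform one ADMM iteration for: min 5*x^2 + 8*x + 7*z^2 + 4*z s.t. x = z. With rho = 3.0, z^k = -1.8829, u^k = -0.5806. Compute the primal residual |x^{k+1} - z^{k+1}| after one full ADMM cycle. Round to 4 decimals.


ADMM iteration with rho = 3.0, z^k = -1.8829, u^k = -0.5806
Step 1: x-update.
Minimize 5*x^2 + 8*x + (3.0/2)*(x + 1.8829 - 0.5806)^2
FOC: (2*5 + 3.0)*x = -8 + 3.0*(-1.8829 + 0.5806)
x^{k+1} = -0.9159
Step 2: z-update.
Minimize 7*z^2 + 4*z + (3.0/2)*(-0.9159 - z - 0.5806)^2
FOC: (2*7 + 3.0)*z = -4 + 3.0*(-0.9159 - 0.5806)
z^{k+1} = -0.4994
Step 3: u-update.
u^{k+1} = -0.5806 - 0.9159 + 0.4994 = -0.9971
Step 4: Primal residual = |-0.9159 + 0.4994| = 0.4165


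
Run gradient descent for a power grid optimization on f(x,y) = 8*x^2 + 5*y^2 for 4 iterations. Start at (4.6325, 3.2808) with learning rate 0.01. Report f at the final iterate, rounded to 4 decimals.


Gradient descent on f(x,y) = 8*x^2 + 5*y^2.
Starting point: (4.6325, 3.2808), alpha = 0.01
Step 1: grad_x = 2*8*4.6325 = 74.12, grad_y = 2*5*3.2808 = 32.808
  x_1 = 4.6325 - 0.01*74.12 = 3.8913
  y_1 = 3.2808 - 0.01*32.808 = 2.9527
Step 2: grad_x = 2*8*3.8913 = 62.2608, grad_y = 2*5*2.9527 = 29.5272
  x_2 = 3.8913 - 0.01*62.2608 = 3.2687
  y_2 = 2.9527 - 0.01*29.5272 = 2.6574
Step 3: grad_x = 2*8*3.2687 = 52.2991, grad_y = 2*5*2.6574 = 26.5745
  x_3 = 3.2687 - 0.01*52.2991 = 2.7457
  y_3 = 2.6574 - 0.01*26.5745 = 2.3917
Step 4: grad_x = 2*8*2.7457 = 43.9312, grad_y = 2*5*2.3917 = 23.917
  x_4 = 2.7457 - 0.01*43.9312 = 2.3064
  y_4 = 2.3917 - 0.01*23.917 = 2.1525
f(2.3064, 2.1525) = 8*2.3064^2 + 5*2.1525^2 = 65.7224
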